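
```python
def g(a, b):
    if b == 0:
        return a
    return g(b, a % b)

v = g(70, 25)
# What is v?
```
Call trace:
g(a=70, b=25)
  g(a=25, b=20)
    g(a=20, b=5)
      g(a=5, b=0)
      -> return 5
    -> return 5
  -> return 5
-> return 5

Final answer: 5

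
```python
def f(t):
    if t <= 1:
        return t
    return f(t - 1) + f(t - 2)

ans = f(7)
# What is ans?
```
Call trace (a repeated sub-call is expanded the first time; later identical calls just restate its return value):
f(t=7)
  f(t=6)
    f(t=5)
      f(t=4)
        f(t=3)
          f(t=2)
            f(t=1)
            -> return 1
            f(t=0)
            -> return 0
          -> return 1
          f(t=1)
          -> return 1
        -> return 2
        f(t=2) -> return 1  (same call as traced above)
      -> return 3
      f(t=3) -> return 2  (same call as traced above)
    -> return 5
    f(t=4) -> return 3  (same call as traced above)
  -> return 8
  f(t=5) -> return 5  (same call as traced above)
-> return 13

Final answer: 13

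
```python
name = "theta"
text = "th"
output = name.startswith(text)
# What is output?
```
Trace:
  name='theta'
  name='theta', text='th'
  name='theta', text='th', output=True

Final answer: True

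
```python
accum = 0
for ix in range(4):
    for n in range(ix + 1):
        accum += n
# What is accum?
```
Trace:
  accum=0
  accum=0, ix=0, n=0
  accum=0, ix=1, n=0
  accum=1, ix=1, n=1
  accum=1, ix=2, n=0
  accum=2, ix=2, n=1
  accum=4, ix=2, n=2
  accum=4, ix=3, n=0
  accum=5, ix=3, n=1
  accum=7, ix=3, n=2
  accum=10, ix=3, n=3

Final answer: 10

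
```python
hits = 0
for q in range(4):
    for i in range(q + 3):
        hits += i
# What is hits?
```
Trace:
  hits=0
  hits=0, q=0, i=0
  hits=1, q=0, i=1
  hits=3, q=0, i=2
  hits=3, q=1, i=0
  hits=4, q=1, i=1
  hits=6, q=1, i=2
  hits=9, q=1, i=3
  hits=9, q=2, i=0
  hits=10, q=2, i=1
  hits=12, q=2, i=2
  hits=15, q=2, i=3
  hits=19, q=2, i=4
  hits=19, q=3, i=0
  hits=20, q=3, i=1
  hits=22, q=3, i=2
  hits=25, q=3, i=3
  hits=29, q=3, i=4
  hits=34, q=3, i=5

Final answer: 34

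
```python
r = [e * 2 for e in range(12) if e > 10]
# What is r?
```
Trace:
  e=0
  e=1
  e=2
  e=3
  e=4
  e=5
  e=6
  e=7
  e=8
  e=9
  e=10
  e=11
  r=[22]

Final answer: [22]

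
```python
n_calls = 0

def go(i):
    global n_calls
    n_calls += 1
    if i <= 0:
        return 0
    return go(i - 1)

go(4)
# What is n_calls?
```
Call trace:
go(i=4)
  go(i=3)
    go(i=2)
      go(i=1)
        go(i=0)
        -> return 0
      -> return 0
    -> return 0
  -> return 0
-> return 0

n_calls is incremented once per call. go is entered once for each i = 4, 3, 2, 1, 0 (the i <= 0 call returns without recursing), i.e. 4 + 1 calls.
n_calls = 5

Final answer: 5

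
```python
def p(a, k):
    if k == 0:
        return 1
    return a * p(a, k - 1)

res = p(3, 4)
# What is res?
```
Call trace:
p(a=3, k=4)
  p(a=3, k=3)
    p(a=3, k=2)
      p(a=3, k=1)
        p(a=3, k=0)
        -> return 1
      -> return 3
    -> return 9
  -> return 27
-> return 81

Final answer: 81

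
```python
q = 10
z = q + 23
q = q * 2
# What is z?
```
Trace:
  q=10
  q=10, z=33
  q=20, z=33

Final answer: 33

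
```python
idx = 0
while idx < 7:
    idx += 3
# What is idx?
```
Trace:
  idx=0
  idx=3
  idx=6
  idx=9

Final answer: 9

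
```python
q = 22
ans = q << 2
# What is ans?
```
Trace:
  q=22
  q=22, ans=88

Final answer: 88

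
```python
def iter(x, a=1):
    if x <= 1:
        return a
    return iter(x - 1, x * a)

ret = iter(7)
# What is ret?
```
Call trace:
iter(x=7, a=1)
  iter(x=6, a=7)
    iter(x=5, a=42)
      iter(x=4, a=210)
        iter(x=3, a=840)
          iter(x=2, a=2520)
            iter(x=1, a=5040)
            -> return 5040
          -> return 5040
        -> return 5040
      -> return 5040
    -> return 5040
  -> return 5040
-> return 5040

Final answer: 5040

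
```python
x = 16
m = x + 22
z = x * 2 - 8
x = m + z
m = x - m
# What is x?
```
Trace:
  x=16
  x=16, m=38
  x=16, m=38, z=24
  x=62, m=38, z=24
  x=62, m=24, z=24

Final answer: 62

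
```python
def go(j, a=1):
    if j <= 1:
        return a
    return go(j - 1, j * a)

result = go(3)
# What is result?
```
Call trace:
go(j=3, a=1)
  go(j=2, a=3)
    go(j=1, a=6)
    -> return 6
  -> return 6
-> return 6

Final answer: 6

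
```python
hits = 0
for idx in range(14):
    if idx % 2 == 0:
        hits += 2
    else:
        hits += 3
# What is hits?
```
Trace:
  hits=0
  hits=2, idx=0
  hits=5, idx=1
  hits=7, idx=2
  hits=10, idx=3
  hits=12, idx=4
  hits=15, idx=5
  hits=17, idx=6
  hits=20, idx=7
  hits=22, idx=8
  hits=25, idx=9
  hits=27, idx=10
  hits=30, idx=11
  hits=32, idx=12
  hits=35, idx=13

Final answer: 35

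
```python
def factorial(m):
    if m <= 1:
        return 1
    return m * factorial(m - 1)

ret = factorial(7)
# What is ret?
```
Call trace:
factorial(m=7)
  factorial(m=6)
    factorial(m=5)
      factorial(m=4)
        factorial(m=3)
          factorial(m=2)
            factorial(m=1)
            -> return 1
          -> return 2
        -> return 6
      -> return 24
    -> return 120
  -> return 720
-> return 5040

Final answer: 5040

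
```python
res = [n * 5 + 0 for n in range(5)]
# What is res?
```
Trace:
  n=0
  n=1
  n=2
  n=3
  n=4
  res=[0, 5, 10, 15, 20]

Final answer: [0, 5, 10, 15, 20]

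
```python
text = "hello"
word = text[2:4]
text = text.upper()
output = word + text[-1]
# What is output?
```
Trace:
  text='hello'
  text='hello', word='ll'
  text='HELLO', word='ll'
  text='HELLO', word='ll', output='llO'

Final answer: 'llO'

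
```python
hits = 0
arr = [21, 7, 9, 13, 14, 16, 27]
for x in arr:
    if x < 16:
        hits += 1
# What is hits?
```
Trace:
  hits=0
  hits=0, x=21
  hits=1, x=7
  hits=2, x=9
  hits=3, x=13
  hits=4, x=14
  hits=4, x=16
  hits=4, x=27

Final answer: 4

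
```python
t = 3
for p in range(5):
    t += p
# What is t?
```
Trace:
  t=3
  t=3, p=0
  t=4, p=1
  t=6, p=2
  t=9, p=3
  t=13, p=4

Final answer: 13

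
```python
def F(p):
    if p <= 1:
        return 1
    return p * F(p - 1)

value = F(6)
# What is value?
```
Call trace:
F(p=6)
  F(p=5)
    F(p=4)
      F(p=3)
        F(p=2)
          F(p=1)
          -> return 1
        -> return 2
      -> return 6
    -> return 24
  -> return 120
-> return 720

Final answer: 720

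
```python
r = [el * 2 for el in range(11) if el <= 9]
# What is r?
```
Trace:
  el=0
  el=1
  el=2
  el=3
  el=4
  el=5
  el=6
  el=7
  el=8
  el=9
  el=10
  r=[0, 2, 4, 6, 8, 10, 12, 14, 16, 18]

Final answer: [0, 2, 4, 6, 8, 10, 12, 14, 16, 18]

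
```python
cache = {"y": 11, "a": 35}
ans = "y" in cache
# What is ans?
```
Trace:
  cache={'y': 11, 'a': 35}
  cache={'y': 11, 'a': 35}, ans=True

Final answer: True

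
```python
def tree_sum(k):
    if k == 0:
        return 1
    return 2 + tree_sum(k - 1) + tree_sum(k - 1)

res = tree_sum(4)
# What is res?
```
Call trace (a repeated sub-call is expanded the first time; later identical calls just restate its return value):
tree_sum(k=4)
  tree_sum(k=3)
    tree_sum(k=2)
      tree_sum(k=1)
        tree_sum(k=0)
        -> return 1
        tree_sum(k=0)
        -> return 1
      -> return 4
      tree_sum(k=1) -> return 4  (same call as traced above)
    -> return 10
    tree_sum(k=2) -> return 10  (same call as traced above)
  -> return 22
  tree_sum(k=3) -> return 22  (same call as traced above)
-> return 46

Final answer: 46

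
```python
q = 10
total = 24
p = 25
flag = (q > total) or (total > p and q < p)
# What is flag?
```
Trace:
  q=10
  q=10, total=24
  q=10, total=24, p=25
  q=10, total=24, p=25, flag=False

Final answer: False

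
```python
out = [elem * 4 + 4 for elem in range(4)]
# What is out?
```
Trace:
  elem=0
  elem=1
  elem=2
  elem=3
  out=[4, 8, 12, 16]

Final answer: [4, 8, 12, 16]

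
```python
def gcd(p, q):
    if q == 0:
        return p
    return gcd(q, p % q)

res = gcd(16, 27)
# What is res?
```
Call trace:
gcd(p=16, q=27)
  gcd(p=27, q=16)
    gcd(p=16, q=11)
      gcd(p=11, q=5)
        gcd(p=5, q=1)
          gcd(p=1, q=0)
          -> return 1
        -> return 1
      -> return 1
    -> return 1
  -> return 1
-> return 1

Final answer: 1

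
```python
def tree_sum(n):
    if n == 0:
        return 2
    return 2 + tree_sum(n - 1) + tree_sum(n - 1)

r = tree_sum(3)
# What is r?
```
Call trace (a repeated sub-call is expanded the first time; later identical calls just restate its return value):
tree_sum(n=3)
  tree_sum(n=2)
    tree_sum(n=1)
      tree_sum(n=0)
      -> return 2
      tree_sum(n=0)
      -> return 2
    -> return 6
    tree_sum(n=1) -> return 6  (same call as traced above)
  -> return 14
  tree_sum(n=2) -> return 14  (same call as traced above)
-> return 30

Final answer: 30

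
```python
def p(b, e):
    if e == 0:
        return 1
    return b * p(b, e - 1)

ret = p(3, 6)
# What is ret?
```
Call trace:
p(b=3, e=6)
  p(b=3, e=5)
    p(b=3, e=4)
      p(b=3, e=3)
        p(b=3, e=2)
          p(b=3, e=1)
            p(b=3, e=0)
            -> return 1
          -> return 3
        -> return 9
      -> return 27
    -> return 81
  -> return 243
-> return 729

Final answer: 729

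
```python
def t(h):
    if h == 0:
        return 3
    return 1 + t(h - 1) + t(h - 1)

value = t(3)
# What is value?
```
Call trace (a repeated sub-call is expanded the first time; later identical calls just restate its return value):
t(h=3)
  t(h=2)
    t(h=1)
      t(h=0)
      -> return 3
      t(h=0)
      -> return 3
    -> return 7
    t(h=1) -> return 7  (same call as traced above)
  -> return 15
  t(h=2) -> return 15  (same call as traced above)
-> return 31

Final answer: 31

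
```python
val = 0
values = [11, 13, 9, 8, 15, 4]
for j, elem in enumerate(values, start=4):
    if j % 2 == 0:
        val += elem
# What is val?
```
Trace:
  val=0
  val=11, j=4, elem=11
  val=11, j=5, elem=13
  val=20, j=6, elem=9
  val=20, j=7, elem=8
  val=35, j=8, elem=15
  val=35, j=9, elem=4

Final answer: 35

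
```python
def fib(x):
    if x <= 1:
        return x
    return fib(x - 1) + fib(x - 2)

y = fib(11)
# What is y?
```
Call trace (a repeated sub-call is expanded the first time; later identical calls just restate its return value):
fib(x=11)
  fib(x=10)
    fib(x=9)
      fib(x=8)
        fib(x=7)
          fib(x=6)
            fib(x=5)
              fib(x=4)
                fib(x=3)
                  fib(x=2)
                    fib(x=1)
                    -> return 1
                    fib(x=0)
                    -> return 0
                  -> return 1
                  fib(x=1)
                  -> return 1
                -> return 2
                fib(x=2) -> return 1  (same call as traced above)
              -> return 3
              fib(x=3) -> return 2  (same call as traced above)
            -> return 5
            fib(x=4) -> return 3  (same call as traced above)
          -> return 8
          fib(x=5) -> return 5  (same call as traced above)
        -> return 13
        fib(x=6) -> return 8  (same call as traced above)
      -> return 21
      fib(x=7) -> return 13  (same call as traced above)
    -> return 34
    fib(x=8) -> return 21  (same call as traced above)
  -> return 55
  fib(x=9) -> return 34  (same call as traced above)
-> return 89

Final answer: 89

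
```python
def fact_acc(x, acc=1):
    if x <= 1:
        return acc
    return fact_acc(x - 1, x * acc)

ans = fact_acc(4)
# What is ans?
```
Call trace:
fact_acc(x=4, acc=1)
  fact_acc(x=3, acc=4)
    fact_acc(x=2, acc=12)
      fact_acc(x=1, acc=24)
      -> return 24
    -> return 24
  -> return 24
-> return 24

Final answer: 24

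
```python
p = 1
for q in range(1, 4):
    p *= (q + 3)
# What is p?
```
Trace:
  p=1
  p=4, q=1
  p=20, q=2
  p=120, q=3

Final answer: 120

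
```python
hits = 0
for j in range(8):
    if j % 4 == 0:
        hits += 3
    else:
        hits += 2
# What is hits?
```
Trace:
  hits=0
  hits=3, j=0
  hits=5, j=1
  hits=7, j=2
  hits=9, j=3
  hits=12, j=4
  hits=14, j=5
  hits=16, j=6
  hits=18, j=7

Final answer: 18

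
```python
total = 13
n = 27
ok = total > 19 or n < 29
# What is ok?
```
Trace:
  total=13
  total=13, n=27
  total=13, n=27, ok=True

Final answer: True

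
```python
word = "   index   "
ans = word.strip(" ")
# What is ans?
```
Trace:
  word='   index   '
  word='   index   ', ans='index'

Final answer: 'index'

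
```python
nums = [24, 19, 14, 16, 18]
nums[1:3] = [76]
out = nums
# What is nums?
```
Trace:
  nums=[24, 19, 14, 16, 18]
  nums=[24, 76, 16, 18]
  nums=[24, 76, 16, 18], out=[24, 76, 16, 18]

Final answer: [24, 76, 16, 18]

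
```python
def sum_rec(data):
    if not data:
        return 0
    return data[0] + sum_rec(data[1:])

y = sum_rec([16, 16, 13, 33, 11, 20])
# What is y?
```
Call trace:
sum_rec(data=[16, 16, 13, 33, 11, 20])
  sum_rec(data=[16, 13, 33, 11, 20])
    sum_rec(data=[13, 33, 11, 20])
      sum_rec(data=[33, 11, 20])
        sum_rec(data=[11, 20])
          sum_rec(data=[20])
            sum_rec(data=[])
            -> return 0
          -> return 20
        -> return 31
      -> return 64
    -> return 77
  -> return 93
-> return 109

Final answer: 109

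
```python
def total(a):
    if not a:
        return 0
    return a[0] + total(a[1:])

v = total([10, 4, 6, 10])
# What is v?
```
Call trace:
total(a=[10, 4, 6, 10])
  total(a=[4, 6, 10])
    total(a=[6, 10])
      total(a=[10])
        total(a=[])
        -> return 0
      -> return 10
    -> return 16
  -> return 20
-> return 30

Final answer: 30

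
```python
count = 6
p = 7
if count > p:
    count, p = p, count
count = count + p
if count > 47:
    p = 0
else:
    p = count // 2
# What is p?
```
Trace:
  count=6
  count=6, p=7
  count=6, p=7
  count=13, p=7
  count=13, p=6

Final answer: 6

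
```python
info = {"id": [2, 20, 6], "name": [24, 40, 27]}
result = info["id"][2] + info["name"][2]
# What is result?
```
Trace:
  info={'id': [2, 20, 6], 'name': [24, 40, 27]}
  info={'id': [2, 20, 6], 'name': [24, 40, 27]}, result=33

Final answer: 33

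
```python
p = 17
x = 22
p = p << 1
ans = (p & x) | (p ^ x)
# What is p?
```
Trace:
  p=17
  p=17, x=22
  p=34, x=22
  p=34, x=22, ans=54

Final answer: 34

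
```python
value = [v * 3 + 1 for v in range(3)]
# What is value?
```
Trace:
  v=0
  v=1
  v=2
  value=[1, 4, 7]

Final answer: [1, 4, 7]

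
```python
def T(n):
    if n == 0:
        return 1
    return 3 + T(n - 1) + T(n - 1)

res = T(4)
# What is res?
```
Call trace (a repeated sub-call is expanded the first time; later identical calls just restate its return value):
T(n=4)
  T(n=3)
    T(n=2)
      T(n=1)
        T(n=0)
        -> return 1
        T(n=0)
        -> return 1
      -> return 5
      T(n=1) -> return 5  (same call as traced above)
    -> return 13
    T(n=2) -> return 13  (same call as traced above)
  -> return 29
  T(n=3) -> return 29  (same call as traced above)
-> return 61

Final answer: 61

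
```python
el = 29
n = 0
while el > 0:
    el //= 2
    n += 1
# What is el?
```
Trace:
  el=29
  el=29, n=0
  el=14, n=1
  el=7, n=2
  el=3, n=3
  el=1, n=4
  el=0, n=5

Final answer: 0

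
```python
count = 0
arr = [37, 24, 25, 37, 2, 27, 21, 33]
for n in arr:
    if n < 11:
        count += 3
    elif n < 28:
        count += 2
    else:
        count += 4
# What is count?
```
Trace:
  count=0
  count=4, n=37
  count=6, n=24
  count=8, n=25
  count=12, n=37
  count=15, n=2
  count=17, n=27
  count=19, n=21
  count=23, n=33

Final answer: 23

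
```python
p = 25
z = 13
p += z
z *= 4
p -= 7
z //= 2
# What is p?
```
Trace:
  p=25
  p=25, z=13
  p=38, z=13
  p=38, z=52
  p=31, z=52
  p=31, z=26

Final answer: 31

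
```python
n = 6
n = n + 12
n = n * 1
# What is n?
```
Trace:
  n=6
  n=18
  n=18

Final answer: 18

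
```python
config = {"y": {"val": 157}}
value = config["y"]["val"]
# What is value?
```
Trace:
  config={'y': {'val': 157}}
  config={'y': {'val': 157}}, value=157

Final answer: 157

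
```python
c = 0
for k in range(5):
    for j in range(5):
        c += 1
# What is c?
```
Trace:
  c=0
  c=1, k=0, j=0
  c=2, k=0, j=1
  c=3, k=0, j=2
  c=4, k=0, j=3
  c=5, k=0, j=4
  c=6, k=1, j=0
  c=7, k=1, j=1
  c=8, k=1, j=2
  c=9, k=1, j=3
  c=10, k=1, j=4
  c=11, k=2, j=0
  c=12, k=2, j=1
  c=13, k=2, j=2
  c=14, k=2, j=3
  c=15, k=2, j=4
  c=16, k=3, j=0
  c=17, k=3, j=1
  c=18, k=3, j=2
  c=19, k=3, j=3
  c=20, k=3, j=4
  c=21, k=4, j=0
  c=22, k=4, j=1
  c=23, k=4, j=2
  c=24, k=4, j=3
  c=25, k=4, j=4

Final answer: 25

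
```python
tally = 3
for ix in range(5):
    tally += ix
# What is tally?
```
Trace:
  tally=3
  tally=3, ix=0
  tally=4, ix=1
  tally=6, ix=2
  tally=9, ix=3
  tally=13, ix=4

Final answer: 13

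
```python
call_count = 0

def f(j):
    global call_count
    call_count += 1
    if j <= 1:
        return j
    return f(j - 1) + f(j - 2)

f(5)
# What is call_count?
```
Call trace (a repeated sub-call is expanded the first time; later identical calls just restate its return value):
f(j=5)
  f(j=4)
    f(j=3)
      f(j=2)
        f(j=1)
        -> return 1
        f(j=0)
        -> return 0
      -> return 1
      f(j=1)
      -> return 1
    -> return 2
    f(j=2) -> return 1  (same call as traced above)
  -> return 3
  f(j=3) -> return 2  (same call as traced above)
-> return 5

call_count is incremented once per call, so count the calls in each subtree. Let C(j) = number of calls made by f(j).
C(0) = C(1) = 1 (base case, no recursion); C(j) = 1 + C(j - 1) + C(j - 2) otherwise.
C(2) = 1 + C(1) + C(0) = 1 + 1 + 1 = 3
C(3) = 1 + C(2) + C(1) = 1 + 3 + 1 = 5
C(4) = 1 + C(3) + C(2) = 1 + 5 + 3 = 9
C(5) = 1 + C(4) + C(3) = 1 + 9 + 5 = 15
call_count = C(5) = 15

Final answer: 15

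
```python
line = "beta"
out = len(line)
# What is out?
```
Trace:
  line='beta'
  line='beta', out=4

Final answer: 4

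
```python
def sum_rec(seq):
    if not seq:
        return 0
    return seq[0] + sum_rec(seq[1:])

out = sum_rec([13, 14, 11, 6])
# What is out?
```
Call trace:
sum_rec(seq=[13, 14, 11, 6])
  sum_rec(seq=[14, 11, 6])
    sum_rec(seq=[11, 6])
      sum_rec(seq=[6])
        sum_rec(seq=[])
        -> return 0
      -> return 6
    -> return 17
  -> return 31
-> return 44

Final answer: 44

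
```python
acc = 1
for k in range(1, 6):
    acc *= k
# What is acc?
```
Trace:
  acc=1
  acc=1, k=1
  acc=2, k=2
  acc=6, k=3
  acc=24, k=4
  acc=120, k=5

Final answer: 120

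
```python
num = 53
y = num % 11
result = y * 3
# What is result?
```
Trace:
  num=53
  num=53, y=9
  num=53, y=9, result=27

Final answer: 27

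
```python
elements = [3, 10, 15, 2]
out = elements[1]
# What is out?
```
Trace:
  elements=[3, 10, 15, 2]
  elements=[3, 10, 15, 2], out=10

Final answer: 10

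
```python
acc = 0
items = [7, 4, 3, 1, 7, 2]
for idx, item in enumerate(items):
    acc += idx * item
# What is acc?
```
Trace:
  acc=0
  acc=0, idx=0, item=7
  acc=4, idx=1, item=4
  acc=10, idx=2, item=3
  acc=13, idx=3, item=1
  acc=41, idx=4, item=7
  acc=51, idx=5, item=2

Final answer: 51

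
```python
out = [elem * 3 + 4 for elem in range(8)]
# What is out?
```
Trace:
  elem=0
  elem=1
  elem=2
  elem=3
  elem=4
  elem=5
  elem=6
  elem=7
  out=[4, 7, 10, 13, 16, 19, 22, 25]

Final answer: [4, 7, 10, 13, 16, 19, 22, 25]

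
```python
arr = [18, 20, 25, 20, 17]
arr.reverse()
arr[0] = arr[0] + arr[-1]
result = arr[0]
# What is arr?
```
Trace:
  arr=[18, 20, 25, 20, 17]
  arr=[17, 20, 25, 20, 18]
  arr=[35, 20, 25, 20, 18]
  arr=[35, 20, 25, 20, 18], result=35

Final answer: [35, 20, 25, 20, 18]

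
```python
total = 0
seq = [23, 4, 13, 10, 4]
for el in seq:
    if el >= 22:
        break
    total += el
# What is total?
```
Trace:
  total=0
  total=0, el=23

Final answer: 0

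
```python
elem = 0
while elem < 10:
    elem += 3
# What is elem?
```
Trace:
  elem=0
  elem=3
  elem=6
  elem=9
  elem=12

Final answer: 12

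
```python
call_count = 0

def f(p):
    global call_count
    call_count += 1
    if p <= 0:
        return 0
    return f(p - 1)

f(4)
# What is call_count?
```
Call trace:
f(p=4)
  f(p=3)
    f(p=2)
      f(p=1)
        f(p=0)
        -> return 0
      -> return 0
    -> return 0
  -> return 0
-> return 0

call_count is incremented once per call. f is entered once for each p = 4, 3, 2, 1, 0 (the p <= 0 call returns without recursing), i.e. 4 + 1 calls.
call_count = 5

Final answer: 5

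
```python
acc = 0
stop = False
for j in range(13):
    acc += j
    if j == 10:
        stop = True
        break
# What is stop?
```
Trace:
  acc=0
  acc=0, stop=False
  acc=0, stop=False, j=0
  acc=1, stop=False, j=1
  acc=3, stop=False, j=2
  acc=6, stop=False, j=3
  acc=10, stop=False, j=4
  acc=15, stop=False, j=5
  acc=21, stop=False, j=6
  acc=28, stop=False, j=7
  acc=36, stop=False, j=8
  acc=45, stop=False, j=9
  acc=55, stop=True, j=10

Final answer: True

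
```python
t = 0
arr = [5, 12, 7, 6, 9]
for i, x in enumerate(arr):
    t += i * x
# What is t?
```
Trace:
  t=0
  t=0, i=0, x=5
  t=12, i=1, x=12
  t=26, i=2, x=7
  t=44, i=3, x=6
  t=80, i=4, x=9

Final answer: 80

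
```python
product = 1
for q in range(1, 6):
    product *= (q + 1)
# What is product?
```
Trace:
  product=1
  product=2, q=1
  product=6, q=2
  product=24, q=3
  product=120, q=4
  product=720, q=5

Final answer: 720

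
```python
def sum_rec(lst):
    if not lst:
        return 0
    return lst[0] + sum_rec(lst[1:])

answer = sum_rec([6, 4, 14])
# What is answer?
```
Call trace:
sum_rec(lst=[6, 4, 14])
  sum_rec(lst=[4, 14])
    sum_rec(lst=[14])
      sum_rec(lst=[])
      -> return 0
    -> return 14
  -> return 18
-> return 24

Final answer: 24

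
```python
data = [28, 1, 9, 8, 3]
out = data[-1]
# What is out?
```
Trace:
  data=[28, 1, 9, 8, 3]
  data=[28, 1, 9, 8, 3], out=3

Final answer: 3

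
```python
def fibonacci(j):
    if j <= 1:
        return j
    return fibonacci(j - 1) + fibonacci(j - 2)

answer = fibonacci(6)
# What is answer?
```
Call trace (a repeated sub-call is expanded the first time; later identical calls just restate its return value):
fibonacci(j=6)
  fibonacci(j=5)
    fibonacci(j=4)
      fibonacci(j=3)
        fibonacci(j=2)
          fibonacci(j=1)
          -> return 1
          fibonacci(j=0)
          -> return 0
        -> return 1
        fibonacci(j=1)
        -> return 1
      -> return 2
      fibonacci(j=2) -> return 1  (same call as traced above)
    -> return 3
    fibonacci(j=3) -> return 2  (same call as traced above)
  -> return 5
  fibonacci(j=4) -> return 3  (same call as traced above)
-> return 8

Final answer: 8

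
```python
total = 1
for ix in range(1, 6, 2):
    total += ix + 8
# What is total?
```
Trace:
  total=1
  total=10, ix=1
  total=21, ix=3
  total=34, ix=5

Final answer: 34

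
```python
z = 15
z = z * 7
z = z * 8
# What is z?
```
Trace:
  z=15
  z=105
  z=840

Final answer: 840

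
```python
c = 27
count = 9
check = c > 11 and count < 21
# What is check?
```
Trace:
  c=27
  c=27, count=9
  c=27, count=9, check=True

Final answer: True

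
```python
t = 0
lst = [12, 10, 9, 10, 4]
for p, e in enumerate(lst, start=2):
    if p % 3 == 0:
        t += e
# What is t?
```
Trace:
  t=0
  t=0, p=2, e=12
  t=10, p=3, e=10
  t=10, p=4, e=9
  t=10, p=5, e=10
  t=14, p=6, e=4

Final answer: 14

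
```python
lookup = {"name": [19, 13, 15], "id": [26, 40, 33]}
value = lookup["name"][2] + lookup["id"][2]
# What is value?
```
Trace:
  lookup={'name': [19, 13, 15], 'id': [26, 40, 33]}
  lookup={'name': [19, 13, 15], 'id': [26, 40, 33]}, value=48

Final answer: 48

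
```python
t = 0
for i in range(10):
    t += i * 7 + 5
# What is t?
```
Trace:
  t=0
  t=5, i=0
  t=17, i=1
  t=36, i=2
  t=62, i=3
  t=95, i=4
  t=135, i=5
  t=182, i=6
  t=236, i=7
  t=297, i=8
  t=365, i=9

Final answer: 365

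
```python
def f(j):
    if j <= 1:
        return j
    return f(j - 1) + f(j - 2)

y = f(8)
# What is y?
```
Call trace (a repeated sub-call is expanded the first time; later identical calls just restate its return value):
f(j=8)
  f(j=7)
    f(j=6)
      f(j=5)
        f(j=4)
          f(j=3)
            f(j=2)
              f(j=1)
              -> return 1
              f(j=0)
              -> return 0
            -> return 1
            f(j=1)
            -> return 1
          -> return 2
          f(j=2) -> return 1  (same call as traced above)
        -> return 3
        f(j=3) -> return 2  (same call as traced above)
      -> return 5
      f(j=4) -> return 3  (same call as traced above)
    -> return 8
    f(j=5) -> return 5  (same call as traced above)
  -> return 13
  f(j=6) -> return 8  (same call as traced above)
-> return 21

Final answer: 21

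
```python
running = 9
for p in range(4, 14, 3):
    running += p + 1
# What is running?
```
Trace:
  running=9
  running=14, p=4
  running=22, p=7
  running=33, p=10
  running=47, p=13

Final answer: 47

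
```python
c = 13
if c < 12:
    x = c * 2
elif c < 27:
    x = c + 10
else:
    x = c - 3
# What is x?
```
Trace:
  c=13
  c=13, x=23

Final answer: 23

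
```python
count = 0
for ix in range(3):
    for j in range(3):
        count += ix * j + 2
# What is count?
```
Trace:
  count=0
  count=2, ix=0, j=0
  count=4, ix=0, j=1
  count=6, ix=0, j=2
  count=8, ix=1, j=0
  count=11, ix=1, j=1
  count=15, ix=1, j=2
  count=17, ix=2, j=0
  count=21, ix=2, j=1
  count=27, ix=2, j=2

Final answer: 27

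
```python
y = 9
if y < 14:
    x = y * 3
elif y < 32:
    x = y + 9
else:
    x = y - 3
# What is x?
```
Trace:
  y=9
  y=9, x=27

Final answer: 27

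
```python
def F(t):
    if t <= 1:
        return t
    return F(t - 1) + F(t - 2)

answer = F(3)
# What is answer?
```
Call trace:
F(t=3)
  F(t=2)
    F(t=1)
    -> return 1
    F(t=0)
    -> return 0
  -> return 1
  F(t=1)
  -> return 1
-> return 2

Final answer: 2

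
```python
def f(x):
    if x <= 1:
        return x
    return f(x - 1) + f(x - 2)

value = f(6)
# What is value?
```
Call trace (a repeated sub-call is expanded the first time; later identical calls just restate its return value):
f(x=6)
  f(x=5)
    f(x=4)
      f(x=3)
        f(x=2)
          f(x=1)
          -> return 1
          f(x=0)
          -> return 0
        -> return 1
        f(x=1)
        -> return 1
      -> return 2
      f(x=2) -> return 1  (same call as traced above)
    -> return 3
    f(x=3) -> return 2  (same call as traced above)
  -> return 5
  f(x=4) -> return 3  (same call as traced above)
-> return 8

Final answer: 8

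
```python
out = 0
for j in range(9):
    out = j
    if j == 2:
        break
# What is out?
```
Trace:
  out=0
  out=0, j=0
  out=1, j=1
  out=2, j=2

Final answer: 2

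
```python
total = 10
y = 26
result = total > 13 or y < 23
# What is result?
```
Trace:
  total=10
  total=10, y=26
  total=10, y=26, result=False

Final answer: False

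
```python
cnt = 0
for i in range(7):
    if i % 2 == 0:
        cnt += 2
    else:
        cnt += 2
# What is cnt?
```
Trace:
  cnt=0
  cnt=2, i=0
  cnt=4, i=1
  cnt=6, i=2
  cnt=8, i=3
  cnt=10, i=4
  cnt=12, i=5
  cnt=14, i=6

Final answer: 14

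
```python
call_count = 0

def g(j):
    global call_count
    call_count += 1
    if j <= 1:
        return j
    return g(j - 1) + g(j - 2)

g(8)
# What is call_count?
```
Call trace (a repeated sub-call is expanded the first time; later identical calls just restate its return value):
g(j=8)
  g(j=7)
    g(j=6)
      g(j=5)
        g(j=4)
          g(j=3)
            g(j=2)
              g(j=1)
              -> return 1
              g(j=0)
              -> return 0
            -> return 1
            g(j=1)
            -> return 1
          -> return 2
          g(j=2) -> return 1  (same call as traced above)
        -> return 3
        g(j=3) -> return 2  (same call as traced above)
      -> return 5
      g(j=4) -> return 3  (same call as traced above)
    -> return 8
    g(j=5) -> return 5  (same call as traced above)
  -> return 13
  g(j=6) -> return 8  (same call as traced above)
-> return 21

call_count is incremented once per call, so count the calls in each subtree. Let C(j) = number of calls made by g(j).
C(0) = C(1) = 1 (base case, no recursion); C(j) = 1 + C(j - 1) + C(j - 2) otherwise.
C(2) = 1 + C(1) + C(0) = 1 + 1 + 1 = 3
C(3) = 1 + C(2) + C(1) = 1 + 3 + 1 = 5
C(4) = 1 + C(3) + C(2) = 1 + 5 + 3 = 9
C(5) = 1 + C(4) + C(3) = 1 + 9 + 5 = 15
C(6) = 1 + C(5) + C(4) = 1 + 15 + 9 = 25
C(7) = 1 + C(6) + C(5) = 1 + 25 + 15 = 41
C(8) = 1 + C(7) + C(6) = 1 + 41 + 25 = 67
call_count = C(8) = 67

Final answer: 67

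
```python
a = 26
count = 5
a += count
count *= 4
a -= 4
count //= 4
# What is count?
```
Trace:
  a=26
  a=26, count=5
  a=31, count=5
  a=31, count=20
  a=27, count=20
  a=27, count=5

Final answer: 5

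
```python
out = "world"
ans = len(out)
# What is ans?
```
Trace:
  out='world'
  out='world', ans=5

Final answer: 5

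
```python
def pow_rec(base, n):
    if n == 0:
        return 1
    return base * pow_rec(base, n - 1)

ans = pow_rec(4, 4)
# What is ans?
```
Call trace:
pow_rec(base=4, n=4)
  pow_rec(base=4, n=3)
    pow_rec(base=4, n=2)
      pow_rec(base=4, n=1)
        pow_rec(base=4, n=0)
        -> return 1
      -> return 4
    -> return 16
  -> return 64
-> return 256

Final answer: 256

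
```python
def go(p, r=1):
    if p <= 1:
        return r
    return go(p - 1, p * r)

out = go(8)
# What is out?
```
Call trace:
go(p=8, r=1)
  go(p=7, r=8)
    go(p=6, r=56)
      go(p=5, r=336)
        go(p=4, r=1680)
          go(p=3, r=6720)
            go(p=2, r=20160)
              go(p=1, r=40320)
              -> return 40320
            -> return 40320
          -> return 40320
        -> return 40320
      -> return 40320
    -> return 40320
  -> return 40320
-> return 40320

Final answer: 40320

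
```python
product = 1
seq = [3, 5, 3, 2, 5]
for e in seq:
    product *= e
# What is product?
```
Trace:
  product=1
  product=3, e=3
  product=15, e=5
  product=45, e=3
  product=90, e=2
  product=450, e=5

Final answer: 450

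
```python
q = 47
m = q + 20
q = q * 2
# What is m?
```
Trace:
  q=47
  q=47, m=67
  q=94, m=67

Final answer: 67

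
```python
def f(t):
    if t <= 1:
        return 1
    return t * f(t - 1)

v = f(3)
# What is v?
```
Call trace:
f(t=3)
  f(t=2)
    f(t=1)
    -> return 1
  -> return 2
-> return 6

Final answer: 6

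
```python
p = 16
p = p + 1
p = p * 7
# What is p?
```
Trace:
  p=16
  p=17
  p=119

Final answer: 119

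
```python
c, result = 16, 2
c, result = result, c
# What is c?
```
Trace:
  c=16, result=2
  c=2, result=16

Final answer: 2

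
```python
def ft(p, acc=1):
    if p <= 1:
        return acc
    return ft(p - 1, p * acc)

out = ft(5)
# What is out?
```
Call trace:
ft(p=5, acc=1)
  ft(p=4, acc=5)
    ft(p=3, acc=20)
      ft(p=2, acc=60)
        ft(p=1, acc=120)
        -> return 120
      -> return 120
    -> return 120
  -> return 120
-> return 120

Final answer: 120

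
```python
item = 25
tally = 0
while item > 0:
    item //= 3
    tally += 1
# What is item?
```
Trace:
  item=25
  item=25, tally=0
  item=8, tally=1
  item=2, tally=2
  item=0, tally=3

Final answer: 0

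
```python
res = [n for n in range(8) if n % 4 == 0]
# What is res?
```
Trace:
  n=0
  n=1
  n=2
  n=3
  n=4
  n=5
  n=6
  n=7
  res=[0, 4]

Final answer: [0, 4]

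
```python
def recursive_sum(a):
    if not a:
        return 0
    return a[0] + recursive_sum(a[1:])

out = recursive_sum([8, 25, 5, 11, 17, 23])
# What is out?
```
Call trace:
recursive_sum(a=[8, 25, 5, 11, 17, 23])
  recursive_sum(a=[25, 5, 11, 17, 23])
    recursive_sum(a=[5, 11, 17, 23])
      recursive_sum(a=[11, 17, 23])
        recursive_sum(a=[17, 23])
          recursive_sum(a=[23])
            recursive_sum(a=[])
            -> return 0
          -> return 23
        -> return 40
      -> return 51
    -> return 56
  -> return 81
-> return 89

Final answer: 89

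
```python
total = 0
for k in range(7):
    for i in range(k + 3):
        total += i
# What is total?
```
Trace:
  total=0
  total=0, k=0, i=0
  total=1, k=0, i=1
  total=3, k=0, i=2
  total=3, k=1, i=0
  total=4, k=1, i=1
  total=6, k=1, i=2
  total=9, k=1, i=3
  total=9, k=2, i=0
  total=10, k=2, i=1
  total=12, k=2, i=2
  total=15, k=2, i=3
  total=19, k=2, i=4
  total=19, k=3, i=0
  total=20, k=3, i=1
  total=22, k=3, i=2
  total=25, k=3, i=3
  total=29, k=3, i=4
  total=34, k=3, i=5
  total=34, k=4, i=0
  total=35, k=4, i=1
  total=37, k=4, i=2
  total=40, k=4, i=3
  total=44, k=4, i=4
  total=49, k=4, i=5
  total=55, k=4, i=6
  total=55, k=5, i=0
  total=56, k=5, i=1
  total=58, k=5, i=2
  total=61, k=5, i=3
  total=65, k=5, i=4
  total=70, k=5, i=5
  total=76, k=5, i=6
  total=83, k=5, i=7
  total=83, k=6, i=0
  total=84, k=6, i=1
  total=86, k=6, i=2
  total=89, k=6, i=3
  total=93, k=6, i=4
  total=98, k=6, i=5
  total=104, k=6, i=6
  total=111, k=6, i=7
  total=119, k=6, i=8

Final answer: 119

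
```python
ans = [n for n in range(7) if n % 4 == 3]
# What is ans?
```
Trace:
  n=0
  n=1
  n=2
  n=3
  n=4
  n=5
  n=6
  ans=[3]

Final answer: [3]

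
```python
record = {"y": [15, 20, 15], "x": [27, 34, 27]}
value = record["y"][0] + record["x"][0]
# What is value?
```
Trace:
  record={'y': [15, 20, 15], 'x': [27, 34, 27]}
  record={'y': [15, 20, 15], 'x': [27, 34, 27]}, value=42

Final answer: 42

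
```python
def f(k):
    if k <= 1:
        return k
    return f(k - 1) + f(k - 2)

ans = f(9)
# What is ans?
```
Call trace (a repeated sub-call is expanded the first time; later identical calls just restate its return value):
f(k=9)
  f(k=8)
    f(k=7)
      f(k=6)
        f(k=5)
          f(k=4)
            f(k=3)
              f(k=2)
                f(k=1)
                -> return 1
                f(k=0)
                -> return 0
              -> return 1
              f(k=1)
              -> return 1
            -> return 2
            f(k=2) -> return 1  (same call as traced above)
          -> return 3
          f(k=3) -> return 2  (same call as traced above)
        -> return 5
        f(k=4) -> return 3  (same call as traced above)
      -> return 8
      f(k=5) -> return 5  (same call as traced above)
    -> return 13
    f(k=6) -> return 8  (same call as traced above)
  -> return 21
  f(k=7) -> return 13  (same call as traced above)
-> return 34

Final answer: 34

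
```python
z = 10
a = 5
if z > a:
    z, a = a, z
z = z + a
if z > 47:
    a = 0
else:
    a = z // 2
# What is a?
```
Trace:
  z=10
  z=10, a=5
  z=5, a=10
  z=15, a=10
  z=15, a=7

Final answer: 7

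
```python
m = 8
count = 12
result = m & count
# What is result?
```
Trace:
  m=8
  m=8, count=12
  m=8, count=12, result=8

Final answer: 8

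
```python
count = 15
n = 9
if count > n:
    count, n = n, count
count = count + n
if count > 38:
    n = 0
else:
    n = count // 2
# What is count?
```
Trace:
  count=15
  count=15, n=9
  count=9, n=15
  count=24, n=15
  count=24, n=12

Final answer: 24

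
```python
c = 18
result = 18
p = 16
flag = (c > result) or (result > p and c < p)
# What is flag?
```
Trace:
  c=18
  c=18, result=18
  c=18, result=18, p=16
  c=18, result=18, p=16, flag=False

Final answer: False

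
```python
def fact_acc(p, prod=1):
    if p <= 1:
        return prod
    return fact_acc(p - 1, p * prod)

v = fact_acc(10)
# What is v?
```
Call trace:
fact_acc(p=10, prod=1)
  fact_acc(p=9, prod=10)
    fact_acc(p=8, prod=90)
      fact_acc(p=7, prod=720)
        fact_acc(p=6, prod=5040)
          fact_acc(p=5, prod=30240)
            fact_acc(p=4, prod=151200)
              fact_acc(p=3, prod=604800)
                fact_acc(p=2, prod=1814400)
                  fact_acc(p=1, prod=3628800)
                  -> return 3628800
                -> return 3628800
              -> return 3628800
            -> return 3628800
          -> return 3628800
        -> return 3628800
      -> return 3628800
    -> return 3628800
  -> return 3628800
-> return 3628800

Final answer: 3628800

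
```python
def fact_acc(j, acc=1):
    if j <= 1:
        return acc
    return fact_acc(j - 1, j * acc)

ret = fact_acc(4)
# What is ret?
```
Call trace:
fact_acc(j=4, acc=1)
  fact_acc(j=3, acc=4)
    fact_acc(j=2, acc=12)
      fact_acc(j=1, acc=24)
      -> return 24
    -> return 24
  -> return 24
-> return 24

Final answer: 24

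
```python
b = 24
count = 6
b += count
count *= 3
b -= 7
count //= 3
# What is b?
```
Trace:
  b=24
  b=24, count=6
  b=30, count=6
  b=30, count=18
  b=23, count=18
  b=23, count=6

Final answer: 23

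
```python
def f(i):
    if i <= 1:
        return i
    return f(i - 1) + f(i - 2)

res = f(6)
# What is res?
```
Call trace (a repeated sub-call is expanded the first time; later identical calls just restate its return value):
f(i=6)
  f(i=5)
    f(i=4)
      f(i=3)
        f(i=2)
          f(i=1)
          -> return 1
          f(i=0)
          -> return 0
        -> return 1
        f(i=1)
        -> return 1
      -> return 2
      f(i=2) -> return 1  (same call as traced above)
    -> return 3
    f(i=3) -> return 2  (same call as traced above)
  -> return 5
  f(i=4) -> return 3  (same call as traced above)
-> return 8

Final answer: 8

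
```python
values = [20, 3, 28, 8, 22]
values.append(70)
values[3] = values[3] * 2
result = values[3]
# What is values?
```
Trace:
  values=[20, 3, 28, 8, 22]
  values=[20, 3, 28, 8, 22, 70]
  values=[20, 3, 28, 16, 22, 70]
  values=[20, 3, 28, 16, 22, 70], result=16

Final answer: [20, 3, 28, 16, 22, 70]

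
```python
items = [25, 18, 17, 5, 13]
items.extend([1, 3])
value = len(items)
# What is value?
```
Trace:
  items=[25, 18, 17, 5, 13]
  items=[25, 18, 17, 5, 13, 1, 3]
  items=[25, 18, 17, 5, 13, 1, 3], value=7

Final answer: 7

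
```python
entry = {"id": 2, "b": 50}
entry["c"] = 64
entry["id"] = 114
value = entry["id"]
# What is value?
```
Trace:
  entry={'id': 2, 'b': 50}
  entry={'id': 2, 'b': 50, 'c': 64}
  entry={'id': 114, 'b': 50, 'c': 64}
  entry={'id': 114, 'b': 50, 'c': 64}, value=114

Final answer: 114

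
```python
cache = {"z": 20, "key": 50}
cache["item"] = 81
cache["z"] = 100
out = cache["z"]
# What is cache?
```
Trace:
  cache={'z': 20, 'key': 50}
  cache={'z': 20, 'key': 50, 'item': 81}
  cache={'z': 100, 'key': 50, 'item': 81}
  cache={'z': 100, 'key': 50, 'item': 81}, out=100

Final answer: {'z': 100, 'key': 50, 'item': 81}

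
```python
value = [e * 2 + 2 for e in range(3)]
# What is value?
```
Trace:
  e=0
  e=1
  e=2
  value=[2, 4, 6]

Final answer: [2, 4, 6]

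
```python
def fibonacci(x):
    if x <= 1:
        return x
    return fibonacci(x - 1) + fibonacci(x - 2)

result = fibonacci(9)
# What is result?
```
Call trace (a repeated sub-call is expanded the first time; later identical calls just restate its return value):
fibonacci(x=9)
  fibonacci(x=8)
    fibonacci(x=7)
      fibonacci(x=6)
        fibonacci(x=5)
          fibonacci(x=4)
            fibonacci(x=3)
              fibonacci(x=2)
                fibonacci(x=1)
                -> return 1
                fibonacci(x=0)
                -> return 0
              -> return 1
              fibonacci(x=1)
              -> return 1
            -> return 2
            fibonacci(x=2) -> return 1  (same call as traced above)
          -> return 3
          fibonacci(x=3) -> return 2  (same call as traced above)
        -> return 5
        fibonacci(x=4) -> return 3  (same call as traced above)
      -> return 8
      fibonacci(x=5) -> return 5  (same call as traced above)
    -> return 13
    fibonacci(x=6) -> return 8  (same call as traced above)
  -> return 21
  fibonacci(x=7) -> return 13  (same call as traced above)
-> return 34

Final answer: 34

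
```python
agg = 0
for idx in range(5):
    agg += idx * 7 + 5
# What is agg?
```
Trace:
  agg=0
  agg=5, idx=0
  agg=17, idx=1
  agg=36, idx=2
  agg=62, idx=3
  agg=95, idx=4

Final answer: 95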